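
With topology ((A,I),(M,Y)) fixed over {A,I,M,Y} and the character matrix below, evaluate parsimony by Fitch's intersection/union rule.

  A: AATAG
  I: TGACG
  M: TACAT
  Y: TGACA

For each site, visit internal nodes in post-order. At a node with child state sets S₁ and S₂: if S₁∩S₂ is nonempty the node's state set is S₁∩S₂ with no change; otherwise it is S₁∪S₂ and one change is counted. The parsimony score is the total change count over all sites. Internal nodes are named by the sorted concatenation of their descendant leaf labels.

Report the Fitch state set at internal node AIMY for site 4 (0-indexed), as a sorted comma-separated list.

AI@0: {A} ∪ {T} = {A,T} (union, +1)
MY@0: {T} ∩ {T} = {T} (intersection, +0)
AIMY@0: {A,T} ∩ {T} = {T} (intersection, +0)
AI@1: {A} ∪ {G} = {A,G} (union, +1)
MY@1: {A} ∪ {G} = {A,G} (union, +1)
AIMY@1: {A,G} ∩ {A,G} = {A,G} (intersection, +0)
AI@2: {T} ∪ {A} = {A,T} (union, +1)
MY@2: {C} ∪ {A} = {A,C} (union, +1)
AIMY@2: {A,T} ∩ {A,C} = {A} (intersection, +0)
AI@3: {A} ∪ {C} = {A,C} (union, +1)
MY@3: {A} ∪ {C} = {A,C} (union, +1)
AIMY@3: {A,C} ∩ {A,C} = {A,C} (intersection, +0)
AI@4: {G} ∩ {G} = {G} (intersection, +0)
MY@4: {T} ∪ {A} = {A,T} (union, +1)
AIMY@4: {G} ∪ {A,T} = {A,G,T} (union, +1)
per-site changes: [1, 2, 2, 2, 2]; total = 9

A,G,T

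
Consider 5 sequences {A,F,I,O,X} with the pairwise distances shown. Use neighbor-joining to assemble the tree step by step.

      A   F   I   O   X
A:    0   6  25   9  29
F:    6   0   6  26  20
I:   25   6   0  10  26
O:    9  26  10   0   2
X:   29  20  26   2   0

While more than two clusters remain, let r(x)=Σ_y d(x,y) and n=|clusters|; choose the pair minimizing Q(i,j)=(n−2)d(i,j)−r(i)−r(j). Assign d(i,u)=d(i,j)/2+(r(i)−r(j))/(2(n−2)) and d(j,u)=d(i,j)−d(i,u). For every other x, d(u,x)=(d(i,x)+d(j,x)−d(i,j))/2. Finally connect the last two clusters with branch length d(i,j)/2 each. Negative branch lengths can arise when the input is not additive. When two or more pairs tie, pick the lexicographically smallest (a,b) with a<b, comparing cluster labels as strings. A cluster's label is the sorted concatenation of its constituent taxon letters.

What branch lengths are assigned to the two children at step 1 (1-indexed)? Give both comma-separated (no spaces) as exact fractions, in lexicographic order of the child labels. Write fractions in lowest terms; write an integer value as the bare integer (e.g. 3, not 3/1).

-4,6

iteration 1: select O,X (d=2, Q=-118); attach at lengths (-4, 6); label the merged cluster OX
  updated: d(A,OX)=18, d(F,OX)=22, d(I,OX)=17
iteration 2: select A,F (d=6, Q=-71); attach at lengths (27/4, -3/4); label the merged cluster AF
  updated: d(AF,I)=25/2, d(AF,OX)=17
iteration 3: select AF,I (d=25/2, Q=-93/2); attach at lengths (25/4, 25/4); label the merged cluster AFI
  updated: d(AFI,OX)=43/4
iteration 4: select AFI,OX (d=43/4); attach at lengths (43/8, 43/8); label the merged cluster AFIOX
final tree: (((A:27/4,F:-3/4):25/4,I:25/4):43/8,(O:-4,X:6):43/8)
total length: 125/4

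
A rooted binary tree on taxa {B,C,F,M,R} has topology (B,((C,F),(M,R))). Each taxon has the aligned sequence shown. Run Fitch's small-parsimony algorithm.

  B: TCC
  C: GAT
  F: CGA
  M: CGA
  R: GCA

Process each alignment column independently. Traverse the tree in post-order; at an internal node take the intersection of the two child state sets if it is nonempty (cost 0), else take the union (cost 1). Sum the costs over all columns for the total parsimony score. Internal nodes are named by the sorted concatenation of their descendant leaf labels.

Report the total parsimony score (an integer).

8

[col 0] CF: children C:{G}, F:{C} ∪→ {C,G}; cost 1
[col 0] MR: children M:{C}, R:{G} ∪→ {C,G}; cost 1
[col 0] CFMR: children CF:{C,G}, MR:{C,G} ∩→ {C,G}; cost 0
[col 0] BCFMR: children B:{T}, CFMR:{C,G} ∪→ {C,G,T}; cost 1
[col 1] CF: children C:{A}, F:{G} ∪→ {A,G}; cost 1
[col 1] MR: children M:{G}, R:{C} ∪→ {C,G}; cost 1
[col 1] CFMR: children CF:{A,G}, MR:{C,G} ∩→ {G}; cost 0
[col 1] BCFMR: children B:{C}, CFMR:{G} ∪→ {C,G}; cost 1
[col 2] CF: children C:{T}, F:{A} ∪→ {A,T}; cost 1
[col 2] MR: children M:{A}, R:{A} ∩→ {A}; cost 0
[col 2] CFMR: children CF:{A,T}, MR:{A} ∩→ {A}; cost 0
[col 2] BCFMR: children B:{C}, CFMR:{A} ∪→ {A,C}; cost 1
per-site changes: [3, 3, 2]; total = 8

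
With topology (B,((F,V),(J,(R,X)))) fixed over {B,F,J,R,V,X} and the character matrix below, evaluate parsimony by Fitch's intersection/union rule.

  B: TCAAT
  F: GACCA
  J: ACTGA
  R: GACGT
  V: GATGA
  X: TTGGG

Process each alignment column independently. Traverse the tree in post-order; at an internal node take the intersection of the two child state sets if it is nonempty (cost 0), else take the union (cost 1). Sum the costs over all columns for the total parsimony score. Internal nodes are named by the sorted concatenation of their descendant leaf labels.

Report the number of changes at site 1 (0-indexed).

3

[col 0] FV: children F:{G}, V:{G} ∩→ {G}; cost 0
[col 0] RX: children R:{G}, X:{T} ∪→ {G,T}; cost 1
[col 0] JRX: children J:{A}, RX:{G,T} ∪→ {A,G,T}; cost 1
[col 0] FJRVX: children FV:{G}, JRX:{A,G,T} ∩→ {G}; cost 0
[col 0] BFJRVX: children B:{T}, FJRVX:{G} ∪→ {G,T}; cost 1
[col 1] FV: children F:{A}, V:{A} ∩→ {A}; cost 0
[col 1] RX: children R:{A}, X:{T} ∪→ {A,T}; cost 1
[col 1] JRX: children J:{C}, RX:{A,T} ∪→ {A,C,T}; cost 1
[col 1] FJRVX: children FV:{A}, JRX:{A,C,T} ∩→ {A}; cost 0
[col 1] BFJRVX: children B:{C}, FJRVX:{A} ∪→ {A,C}; cost 1
[col 2] FV: children F:{C}, V:{T} ∪→ {C,T}; cost 1
[col 2] RX: children R:{C}, X:{G} ∪→ {C,G}; cost 1
[col 2] JRX: children J:{T}, RX:{C,G} ∪→ {C,G,T}; cost 1
[col 2] FJRVX: children FV:{C,T}, JRX:{C,G,T} ∩→ {C,T}; cost 0
[col 2] BFJRVX: children B:{A}, FJRVX:{C,T} ∪→ {A,C,T}; cost 1
[col 3] FV: children F:{C}, V:{G} ∪→ {C,G}; cost 1
[col 3] RX: children R:{G}, X:{G} ∩→ {G}; cost 0
[col 3] JRX: children J:{G}, RX:{G} ∩→ {G}; cost 0
[col 3] FJRVX: children FV:{C,G}, JRX:{G} ∩→ {G}; cost 0
[col 3] BFJRVX: children B:{A}, FJRVX:{G} ∪→ {A,G}; cost 1
[col 4] FV: children F:{A}, V:{A} ∩→ {A}; cost 0
[col 4] RX: children R:{T}, X:{G} ∪→ {G,T}; cost 1
[col 4] JRX: children J:{A}, RX:{G,T} ∪→ {A,G,T}; cost 1
[col 4] FJRVX: children FV:{A}, JRX:{A,G,T} ∩→ {A}; cost 0
[col 4] BFJRVX: children B:{T}, FJRVX:{A} ∪→ {A,T}; cost 1
per-site changes: [3, 3, 4, 2, 3]; total = 15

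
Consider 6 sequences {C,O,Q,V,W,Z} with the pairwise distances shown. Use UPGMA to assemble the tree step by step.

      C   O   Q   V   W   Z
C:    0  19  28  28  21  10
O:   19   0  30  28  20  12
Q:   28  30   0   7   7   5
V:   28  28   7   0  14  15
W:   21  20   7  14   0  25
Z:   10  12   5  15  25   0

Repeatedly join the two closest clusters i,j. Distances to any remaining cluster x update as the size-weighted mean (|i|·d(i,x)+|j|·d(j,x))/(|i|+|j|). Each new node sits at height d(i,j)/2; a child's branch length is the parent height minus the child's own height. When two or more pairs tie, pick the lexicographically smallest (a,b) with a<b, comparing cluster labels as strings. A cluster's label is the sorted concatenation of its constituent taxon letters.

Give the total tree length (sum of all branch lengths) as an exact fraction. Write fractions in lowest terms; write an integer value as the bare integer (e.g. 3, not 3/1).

1135/24

step 1: merge (Q,Z) at d=5; branch lengths Q→5/2, Z→5/2; new cluster QZ
  updated: d(C,QZ)=19, d(O,QZ)=21, d(QZ,V)=11, d(QZ,W)=16
step 2: merge (QZ,V) at d=11; branch lengths QZ→3, V→11/2; new cluster QVZ
  updated: d(C,QVZ)=22, d(O,QVZ)=70/3, d(QVZ,W)=46/3
step 3: merge (QVZ,W) at d=46/3; branch lengths QVZ→13/6, W→23/3; new cluster QVWZ
  updated: d(C,QVWZ)=87/4, d(O,QVWZ)=45/2
step 4: merge (C,O) at d=19; branch lengths C→19/2, O→19/2; new cluster CO
  updated: d(CO,QVWZ)=177/8
step 5: merge (CO,QVWZ) at d=177/8; branch lengths CO→25/16, QVWZ→163/48; new cluster COQVWZ
final tree: ((C:19/2,O:19/2):25/16,(((Q:5/2,Z:5/2):3,V:11/2):13/6,W:23/3):163/48)
total length: 1135/24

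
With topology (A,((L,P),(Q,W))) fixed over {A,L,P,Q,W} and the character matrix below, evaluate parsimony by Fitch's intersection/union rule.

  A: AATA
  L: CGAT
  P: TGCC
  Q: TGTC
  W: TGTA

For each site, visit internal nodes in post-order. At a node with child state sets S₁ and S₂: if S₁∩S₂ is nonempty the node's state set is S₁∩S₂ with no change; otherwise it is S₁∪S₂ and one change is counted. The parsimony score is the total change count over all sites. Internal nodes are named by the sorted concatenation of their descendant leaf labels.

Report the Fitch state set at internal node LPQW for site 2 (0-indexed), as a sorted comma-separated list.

site 0, node LP: L={C} ∪ P={T} → {C,T} (+1)
site 0, node QW: Q={T} ∩ W={T} → {T} (+0)
site 0, node LPQW: LP={C,T} ∩ QW={T} → {T} (+0)
site 0, node ALPQW: A={A} ∪ LPQW={T} → {A,T} (+1)
site 1, node LP: L={G} ∩ P={G} → {G} (+0)
site 1, node QW: Q={G} ∩ W={G} → {G} (+0)
site 1, node LPQW: LP={G} ∩ QW={G} → {G} (+0)
site 1, node ALPQW: A={A} ∪ LPQW={G} → {A,G} (+1)
site 2, node LP: L={A} ∪ P={C} → {A,C} (+1)
site 2, node QW: Q={T} ∩ W={T} → {T} (+0)
site 2, node LPQW: LP={A,C} ∪ QW={T} → {A,C,T} (+1)
site 2, node ALPQW: A={T} ∩ LPQW={A,C,T} → {T} (+0)
site 3, node LP: L={T} ∪ P={C} → {C,T} (+1)
site 3, node QW: Q={C} ∪ W={A} → {A,C} (+1)
site 3, node LPQW: LP={C,T} ∩ QW={A,C} → {C} (+0)
site 3, node ALPQW: A={A} ∪ LPQW={C} → {A,C} (+1)
per-site changes: [2, 1, 2, 3]; total = 8

A,C,T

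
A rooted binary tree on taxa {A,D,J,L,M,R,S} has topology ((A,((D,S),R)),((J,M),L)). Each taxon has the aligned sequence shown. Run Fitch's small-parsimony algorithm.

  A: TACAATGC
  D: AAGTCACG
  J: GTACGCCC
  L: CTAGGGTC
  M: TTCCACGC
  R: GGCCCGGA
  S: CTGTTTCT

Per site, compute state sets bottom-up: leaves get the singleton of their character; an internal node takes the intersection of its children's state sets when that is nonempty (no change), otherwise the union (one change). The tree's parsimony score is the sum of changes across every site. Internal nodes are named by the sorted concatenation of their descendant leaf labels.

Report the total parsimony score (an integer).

28

DS@0: {A} ∪ {C} = {A,C} (union, +1)
DRS@0: {A,C} ∪ {G} = {A,C,G} (union, +1)
ADRS@0: {T} ∪ {A,C,G} = {A,C,G,T} (union, +1)
JM@0: {G} ∪ {T} = {G,T} (union, +1)
JLM@0: {G,T} ∪ {C} = {C,G,T} (union, +1)
ADJLMRS@0: {A,C,G,T} ∩ {C,G,T} = {C,G,T} (intersection, +0)
DS@1: {A} ∪ {T} = {A,T} (union, +1)
DRS@1: {A,T} ∪ {G} = {A,G,T} (union, +1)
ADRS@1: {A} ∩ {A,G,T} = {A} (intersection, +0)
JM@1: {T} ∩ {T} = {T} (intersection, +0)
JLM@1: {T} ∩ {T} = {T} (intersection, +0)
ADJLMRS@1: {A} ∪ {T} = {A,T} (union, +1)
DS@2: {G} ∩ {G} = {G} (intersection, +0)
DRS@2: {G} ∪ {C} = {C,G} (union, +1)
ADRS@2: {C} ∩ {C,G} = {C} (intersection, +0)
JM@2: {A} ∪ {C} = {A,C} (union, +1)
JLM@2: {A,C} ∩ {A} = {A} (intersection, +0)
ADJLMRS@2: {C} ∪ {A} = {A,C} (union, +1)
DS@3: {T} ∩ {T} = {T} (intersection, +0)
DRS@3: {T} ∪ {C} = {C,T} (union, +1)
ADRS@3: {A} ∪ {C,T} = {A,C,T} (union, +1)
JM@3: {C} ∩ {C} = {C} (intersection, +0)
JLM@3: {C} ∪ {G} = {C,G} (union, +1)
ADJLMRS@3: {A,C,T} ∩ {C,G} = {C} (intersection, +0)
DS@4: {C} ∪ {T} = {C,T} (union, +1)
DRS@4: {C,T} ∩ {C} = {C} (intersection, +0)
ADRS@4: {A} ∪ {C} = {A,C} (union, +1)
JM@4: {G} ∪ {A} = {A,G} (union, +1)
JLM@4: {A,G} ∩ {G} = {G} (intersection, +0)
ADJLMRS@4: {A,C} ∪ {G} = {A,C,G} (union, +1)
DS@5: {A} ∪ {T} = {A,T} (union, +1)
DRS@5: {A,T} ∪ {G} = {A,G,T} (union, +1)
ADRS@5: {T} ∩ {A,G,T} = {T} (intersection, +0)
JM@5: {C} ∩ {C} = {C} (intersection, +0)
JLM@5: {C} ∪ {G} = {C,G} (union, +1)
ADJLMRS@5: {T} ∪ {C,G} = {C,G,T} (union, +1)
DS@6: {C} ∩ {C} = {C} (intersection, +0)
DRS@6: {C} ∪ {G} = {C,G} (union, +1)
ADRS@6: {G} ∩ {C,G} = {G} (intersection, +0)
JM@6: {C} ∪ {G} = {C,G} (union, +1)
JLM@6: {C,G} ∪ {T} = {C,G,T} (union, +1)
ADJLMRS@6: {G} ∩ {C,G,T} = {G} (intersection, +0)
DS@7: {G} ∪ {T} = {G,T} (union, +1)
DRS@7: {G,T} ∪ {A} = {A,G,T} (union, +1)
ADRS@7: {C} ∪ {A,G,T} = {A,C,G,T} (union, +1)
JM@7: {C} ∩ {C} = {C} (intersection, +0)
JLM@7: {C} ∩ {C} = {C} (intersection, +0)
ADJLMRS@7: {A,C,G,T} ∩ {C} = {C} (intersection, +0)
per-site changes: [5, 3, 3, 3, 4, 4, 3, 3]; total = 28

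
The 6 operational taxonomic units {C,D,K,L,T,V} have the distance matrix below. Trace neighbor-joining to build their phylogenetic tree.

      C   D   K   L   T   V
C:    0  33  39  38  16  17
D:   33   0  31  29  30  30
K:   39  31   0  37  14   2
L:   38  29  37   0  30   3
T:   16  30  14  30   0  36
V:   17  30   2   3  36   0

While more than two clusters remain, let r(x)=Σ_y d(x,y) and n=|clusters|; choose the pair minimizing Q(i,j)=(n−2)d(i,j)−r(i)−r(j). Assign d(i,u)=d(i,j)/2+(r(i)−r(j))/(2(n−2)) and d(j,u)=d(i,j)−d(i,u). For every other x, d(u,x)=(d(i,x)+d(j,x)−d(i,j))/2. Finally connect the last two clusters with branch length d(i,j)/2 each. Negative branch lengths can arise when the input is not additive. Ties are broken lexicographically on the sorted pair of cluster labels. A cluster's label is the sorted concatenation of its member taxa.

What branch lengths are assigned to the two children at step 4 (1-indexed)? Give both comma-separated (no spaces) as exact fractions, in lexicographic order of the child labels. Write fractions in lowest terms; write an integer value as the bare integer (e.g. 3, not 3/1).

61/16,147/16

step 1: merge (L,V) at d=3, Q=-213; branch lengths L→61/8, V→-37/8; new cluster LV
  updated: d(C,LV)=26, d(D,LV)=28, d(K,LV)=18, d(LV,T)=63/2
step 2: merge (C,T) at d=16, Q=-315/2; branch lengths C→47/4, T→17/4; new cluster CT
  updated: d(CT,D)=47/2, d(CT,K)=37/2, d(CT,LV)=83/4
step 3: merge (CT,D) at d=47/2, Q=-393/4; branch lengths CT→109/16, D→267/16; new cluster CDT
  updated: d(CDT,K)=13, d(CDT,LV)=101/8
step 4: merge (CDT,K) at d=13, Q=-349/8; branch lengths CDT→61/16, K→147/16; new cluster CDKT
  updated: d(CDKT,LV)=141/16
step 5: merge (CDKT,LV) at d=141/16; branch lengths CDKT→141/32, LV→141/32; new cluster CDKLTV
final tree: ((((C:47/4,T:17/4):109/16,D:267/16):61/16,K:147/16):141/32,(L:61/8,V:-37/8):141/32)
total length: 1029/16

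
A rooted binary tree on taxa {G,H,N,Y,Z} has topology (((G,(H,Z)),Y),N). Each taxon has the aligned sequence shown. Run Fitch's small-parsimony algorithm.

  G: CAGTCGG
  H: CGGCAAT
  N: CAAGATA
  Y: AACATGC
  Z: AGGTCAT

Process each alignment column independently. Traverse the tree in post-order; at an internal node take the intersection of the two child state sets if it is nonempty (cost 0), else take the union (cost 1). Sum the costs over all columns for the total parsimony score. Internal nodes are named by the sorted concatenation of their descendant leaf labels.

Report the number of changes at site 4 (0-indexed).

[col 0] HZ: children H:{C}, Z:{A} ∪→ {A,C}; cost 1
[col 0] GHZ: children G:{C}, HZ:{A,C} ∩→ {C}; cost 0
[col 0] GHYZ: children GHZ:{C}, Y:{A} ∪→ {A,C}; cost 1
[col 0] GHNYZ: children GHYZ:{A,C}, N:{C} ∩→ {C}; cost 0
[col 1] HZ: children H:{G}, Z:{G} ∩→ {G}; cost 0
[col 1] GHZ: children G:{A}, HZ:{G} ∪→ {A,G}; cost 1
[col 1] GHYZ: children GHZ:{A,G}, Y:{A} ∩→ {A}; cost 0
[col 1] GHNYZ: children GHYZ:{A}, N:{A} ∩→ {A}; cost 0
[col 2] HZ: children H:{G}, Z:{G} ∩→ {G}; cost 0
[col 2] GHZ: children G:{G}, HZ:{G} ∩→ {G}; cost 0
[col 2] GHYZ: children GHZ:{G}, Y:{C} ∪→ {C,G}; cost 1
[col 2] GHNYZ: children GHYZ:{C,G}, N:{A} ∪→ {A,C,G}; cost 1
[col 3] HZ: children H:{C}, Z:{T} ∪→ {C,T}; cost 1
[col 3] GHZ: children G:{T}, HZ:{C,T} ∩→ {T}; cost 0
[col 3] GHYZ: children GHZ:{T}, Y:{A} ∪→ {A,T}; cost 1
[col 3] GHNYZ: children GHYZ:{A,T}, N:{G} ∪→ {A,G,T}; cost 1
[col 4] HZ: children H:{A}, Z:{C} ∪→ {A,C}; cost 1
[col 4] GHZ: children G:{C}, HZ:{A,C} ∩→ {C}; cost 0
[col 4] GHYZ: children GHZ:{C}, Y:{T} ∪→ {C,T}; cost 1
[col 4] GHNYZ: children GHYZ:{C,T}, N:{A} ∪→ {A,C,T}; cost 1
[col 5] HZ: children H:{A}, Z:{A} ∩→ {A}; cost 0
[col 5] GHZ: children G:{G}, HZ:{A} ∪→ {A,G}; cost 1
[col 5] GHYZ: children GHZ:{A,G}, Y:{G} ∩→ {G}; cost 0
[col 5] GHNYZ: children GHYZ:{G}, N:{T} ∪→ {G,T}; cost 1
[col 6] HZ: children H:{T}, Z:{T} ∩→ {T}; cost 0
[col 6] GHZ: children G:{G}, HZ:{T} ∪→ {G,T}; cost 1
[col 6] GHYZ: children GHZ:{G,T}, Y:{C} ∪→ {C,G,T}; cost 1
[col 6] GHNYZ: children GHYZ:{C,G,T}, N:{A} ∪→ {A,C,G,T}; cost 1
per-site changes: [2, 1, 2, 3, 3, 2, 3]; total = 16

3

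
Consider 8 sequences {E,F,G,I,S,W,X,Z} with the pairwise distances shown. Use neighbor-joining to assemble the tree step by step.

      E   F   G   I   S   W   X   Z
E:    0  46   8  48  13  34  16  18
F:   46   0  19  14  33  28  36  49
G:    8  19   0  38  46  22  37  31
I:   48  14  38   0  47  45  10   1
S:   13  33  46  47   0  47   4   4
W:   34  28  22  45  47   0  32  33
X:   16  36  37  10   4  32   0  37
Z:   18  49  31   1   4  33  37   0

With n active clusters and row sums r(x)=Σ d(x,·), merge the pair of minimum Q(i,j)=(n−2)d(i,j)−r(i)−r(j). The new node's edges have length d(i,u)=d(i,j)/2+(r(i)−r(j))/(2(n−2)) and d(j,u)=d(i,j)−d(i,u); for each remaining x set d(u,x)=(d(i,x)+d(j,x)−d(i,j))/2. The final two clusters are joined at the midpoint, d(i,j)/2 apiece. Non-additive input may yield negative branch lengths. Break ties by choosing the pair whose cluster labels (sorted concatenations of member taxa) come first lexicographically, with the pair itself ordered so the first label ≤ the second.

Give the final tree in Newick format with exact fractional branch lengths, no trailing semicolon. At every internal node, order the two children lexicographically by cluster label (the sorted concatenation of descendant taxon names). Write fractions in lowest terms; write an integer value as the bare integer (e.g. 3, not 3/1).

iteration 1: select I,Z (d=1, Q=-370); attach at lengths (3, -2); label the merged cluster IZ
  updated: d(E,IZ)=65/2, d(F,IZ)=31, d(G,IZ)=34, d(IZ,S)=25, d(IZ,W)=77/2, d(IZ,X)=23
iteration 2: select S,X (d=4, Q=-296); attach at lengths (4, 0); label the merged cluster SX
  updated: d(E,SX)=25/2, d(F,SX)=65/2, d(G,SX)=79/2, d(IZ,SX)=22, d(SX,W)=75/2
iteration 3: select E,SX (d=25/2, Q=-227); attach at lengths (39/8, 61/8); label the merged cluster ESX
  updated: d(ESX,F)=33, d(ESX,G)=35/2, d(ESX,IZ)=21, d(ESX,W)=59/2
iteration 4: select ESX,IZ (d=21, Q=-325/2); attach at lengths (79/12, 173/12); label the merged cluster EISXZ
  updated: d(EISXZ,F)=43/2, d(EISXZ,G)=61/4, d(EISXZ,W)=47/2
iteration 5: select EISXZ,W (d=47/2, Q=-347/4); attach at lengths (135/16, 241/16); label the merged cluster EISWXZ
  updated: d(EISWXZ,F)=13, d(EISWXZ,G)=55/8
iteration 6: select EISWXZ,F (d=13, Q=-311/8); attach at lengths (7/16, 201/16); label the merged cluster EFISWXZ
  updated: d(EFISWXZ,G)=103/16
iteration 7: select EFISWXZ,G (d=103/16); attach at lengths (103/32, 103/32); label the merged cluster EFGISWXZ
final tree: (((((E:39/8,(S:4,X:0):61/8):79/12,(I:3,Z:-2):173/12):135/16,W:241/16):7/16,F:201/16):103/32,G:103/32)
total length: 1303/16

(((((E:39/8,(S:4,X:0):61/8):79/12,(I:3,Z:-2):173/12):135/16,W:241/16):7/16,F:201/16):103/32,G:103/32)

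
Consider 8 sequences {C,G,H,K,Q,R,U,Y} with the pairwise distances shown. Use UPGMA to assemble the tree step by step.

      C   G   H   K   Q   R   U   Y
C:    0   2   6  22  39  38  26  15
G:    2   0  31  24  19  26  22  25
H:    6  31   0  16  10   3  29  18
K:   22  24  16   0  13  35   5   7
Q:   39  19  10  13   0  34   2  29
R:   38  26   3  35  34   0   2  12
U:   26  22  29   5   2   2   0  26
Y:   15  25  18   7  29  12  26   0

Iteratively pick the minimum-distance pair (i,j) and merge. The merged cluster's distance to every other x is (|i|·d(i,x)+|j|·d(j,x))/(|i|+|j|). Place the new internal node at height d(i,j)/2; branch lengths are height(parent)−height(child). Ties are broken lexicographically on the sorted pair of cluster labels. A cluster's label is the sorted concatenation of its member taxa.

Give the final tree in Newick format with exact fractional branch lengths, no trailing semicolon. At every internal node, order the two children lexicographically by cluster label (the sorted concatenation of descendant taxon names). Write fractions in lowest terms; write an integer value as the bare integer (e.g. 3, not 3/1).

step 1: merge (C,G) at d=2; branch lengths C→1, G→1; new cluster CG
  updated: d(CG,H)=37/2, d(CG,K)=23, d(CG,Q)=29, d(CG,R)=32, d(CG,U)=24, d(CG,Y)=20
step 2: merge (Q,U) at d=2; branch lengths Q→1, U→1; new cluster QU
  updated: d(CG,QU)=53/2, d(H,QU)=39/2, d(K,QU)=9, d(QU,R)=18, d(QU,Y)=55/2
step 3: merge (H,R) at d=3; branch lengths H→3/2, R→3/2; new cluster HR
  updated: d(CG,HR)=101/4, d(HR,K)=51/2, d(HR,QU)=75/4, d(HR,Y)=15
step 4: merge (K,Y) at d=7; branch lengths K→7/2, Y→7/2; new cluster KY
  updated: d(CG,KY)=43/2, d(HR,KY)=81/4, d(KY,QU)=73/4
step 5: merge (KY,QU) at d=73/4; branch lengths KY→45/8, QU→65/8; new cluster KQUY
  updated: d(CG,KQUY)=24, d(HR,KQUY)=39/2
step 6: merge (HR,KQUY) at d=39/2; branch lengths HR→33/4, KQUY→5/8; new cluster HKQRUY
  updated: d(CG,HKQRUY)=293/12
step 7: merge (CG,HKQRUY) at d=293/12; branch lengths CG→269/24, HKQRUY→59/24; new cluster CGHKQRUY
final tree: ((C:1,G:1):269/24,((H:3/2,R:3/2):33/4,((K:7/2,Y:7/2):45/8,(Q:1,U:1):65/8):5/8):59/24)
total length: 1207/24

((C:1,G:1):269/24,((H:3/2,R:3/2):33/4,((K:7/2,Y:7/2):45/8,(Q:1,U:1):65/8):5/8):59/24)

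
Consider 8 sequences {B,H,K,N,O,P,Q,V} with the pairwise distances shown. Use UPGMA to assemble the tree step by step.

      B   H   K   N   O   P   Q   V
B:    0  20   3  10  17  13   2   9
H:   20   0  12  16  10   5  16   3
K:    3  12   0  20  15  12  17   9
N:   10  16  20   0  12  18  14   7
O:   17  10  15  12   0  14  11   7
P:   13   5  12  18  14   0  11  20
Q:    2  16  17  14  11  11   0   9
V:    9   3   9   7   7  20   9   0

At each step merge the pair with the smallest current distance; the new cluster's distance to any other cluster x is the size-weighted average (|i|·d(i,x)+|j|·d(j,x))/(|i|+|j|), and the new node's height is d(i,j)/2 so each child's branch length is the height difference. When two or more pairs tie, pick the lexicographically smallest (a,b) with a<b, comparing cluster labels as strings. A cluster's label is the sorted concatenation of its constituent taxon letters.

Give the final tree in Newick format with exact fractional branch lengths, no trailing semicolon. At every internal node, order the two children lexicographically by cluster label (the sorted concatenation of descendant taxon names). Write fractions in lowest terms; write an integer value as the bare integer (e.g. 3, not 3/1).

step 1: merge (B,Q) at d=2; branch lengths B→1, Q→1; new cluster BQ
  updated: d(BQ,H)=18, d(BQ,K)=10, d(BQ,N)=12, d(BQ,O)=14, d(BQ,P)=12, d(BQ,V)=9
step 2: merge (H,V) at d=3; branch lengths H→3/2, V→3/2; new cluster HV
  updated: d(BQ,HV)=27/2, d(HV,K)=21/2, d(HV,N)=23/2, d(HV,O)=17/2, d(HV,P)=25/2
step 3: merge (HV,O) at d=17/2; branch lengths HV→11/4, O→17/4; new cluster HOV
  updated: d(BQ,HOV)=41/3, d(HOV,K)=12, d(HOV,N)=35/3, d(HOV,P)=13
step 4: merge (BQ,K) at d=10; branch lengths BQ→4, K→5; new cluster BKQ
  updated: d(BKQ,HOV)=118/9, d(BKQ,N)=44/3, d(BKQ,P)=12
step 5: merge (HOV,N) at d=35/3; branch lengths HOV→19/12, N→35/6; new cluster HNOV
  updated: d(BKQ,HNOV)=27/2, d(HNOV,P)=57/4
step 6: merge (BKQ,P) at d=12; branch lengths BKQ→1, P→6; new cluster BKPQ
  updated: d(BKPQ,HNOV)=219/16
step 7: merge (BKPQ,HNOV) at d=219/16; branch lengths BKPQ→27/32, HNOV→97/96; new cluster BHKNOPQV
final tree: ((((B:1,Q:1):4,K:5):1,P:6):27/32,(((H:3/2,V:3/2):11/4,O:17/4):19/12,N:35/6):97/96)
total length: 1789/48

((((B:1,Q:1):4,K:5):1,P:6):27/32,(((H:3/2,V:3/2):11/4,O:17/4):19/12,N:35/6):97/96)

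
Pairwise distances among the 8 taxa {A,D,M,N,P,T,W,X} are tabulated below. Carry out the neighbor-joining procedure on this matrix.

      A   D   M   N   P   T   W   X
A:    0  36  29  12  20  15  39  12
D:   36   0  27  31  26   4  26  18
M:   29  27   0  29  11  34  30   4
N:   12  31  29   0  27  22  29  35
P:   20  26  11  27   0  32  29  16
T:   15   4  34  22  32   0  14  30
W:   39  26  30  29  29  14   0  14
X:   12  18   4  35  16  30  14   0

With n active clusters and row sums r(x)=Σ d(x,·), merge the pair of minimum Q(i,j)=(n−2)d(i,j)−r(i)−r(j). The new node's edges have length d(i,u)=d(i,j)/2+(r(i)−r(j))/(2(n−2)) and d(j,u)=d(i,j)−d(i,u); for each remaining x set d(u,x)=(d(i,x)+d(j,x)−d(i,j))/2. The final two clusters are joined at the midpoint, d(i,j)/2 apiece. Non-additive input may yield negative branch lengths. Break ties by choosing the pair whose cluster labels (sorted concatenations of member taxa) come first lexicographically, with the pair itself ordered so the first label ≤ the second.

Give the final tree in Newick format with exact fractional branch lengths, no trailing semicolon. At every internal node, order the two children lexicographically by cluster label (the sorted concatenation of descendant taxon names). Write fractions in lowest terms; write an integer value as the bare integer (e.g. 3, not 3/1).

iteration 1: select D,T (d=4, Q=-295); attach at lengths (41/12, 7/12); label the merged cluster DT
  updated: d(A,DT)=47/2, d(DT,M)=57/2, d(DT,N)=49/2, d(DT,P)=27, d(DT,W)=18, d(DT,X)=22
iteration 2: select A,N (d=12, Q=-232); attach at lengths (39/10, 81/10); label the merged cluster AN
  updated: d(AN,DT)=18, d(AN,M)=23, d(AN,P)=35/2, d(AN,W)=28, d(AN,X)=35/2
iteration 3: select DT,W (d=18, Q=-321/2); attach at lengths (133/16, 155/16); label the merged cluster DTW
  updated: d(AN,DTW)=14, d(DTW,M)=81/4, d(DTW,P)=19, d(DTW,X)=9
iteration 4: select M,X (d=4, Q=-371/4); attach at lengths (95/24, 1/24); label the merged cluster MX
  updated: d(AN,MX)=73/4, d(DTW,MX)=101/8, d(MX,P)=23/2
iteration 5: select AN,DTW (d=14, Q=-539/8); attach at lengths (257/32, 191/32); label the merged cluster ADNTW
  updated: d(ADNTW,MX)=135/16, d(ADNTW,P)=45/4
iteration 6: select ADNTW,MX (d=135/16, Q=-499/16); attach at lengths (131/32, 139/32); label the merged cluster ADMNTWX
  updated: d(ADMNTWX,P)=229/32
iteration 7: select ADMNTWX,P (d=229/32); attach at lengths (229/64, 229/64); label the merged cluster ADMNPTWX
final tree: ((((A:39/10,N:81/10):257/32,((D:41/12,T:7/12):133/16,W:155/16):191/32):131/32,(M:95/24,X:1/24):139/32):229/64,P:229/64)
total length: 2163/32

((((A:39/10,N:81/10):257/32,((D:41/12,T:7/12):133/16,W:155/16):191/32):131/32,(M:95/24,X:1/24):139/32):229/64,P:229/64)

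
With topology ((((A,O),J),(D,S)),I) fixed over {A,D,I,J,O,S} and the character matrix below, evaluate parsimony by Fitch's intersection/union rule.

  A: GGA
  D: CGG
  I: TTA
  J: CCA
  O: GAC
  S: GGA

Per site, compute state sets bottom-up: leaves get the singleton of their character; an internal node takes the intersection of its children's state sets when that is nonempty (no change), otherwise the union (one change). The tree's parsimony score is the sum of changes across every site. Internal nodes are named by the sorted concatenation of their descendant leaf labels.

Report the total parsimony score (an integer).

AO@0: {G} ∩ {G} = {G} (intersection, +0)
AJO@0: {G} ∪ {C} = {C,G} (union, +1)
DS@0: {C} ∪ {G} = {C,G} (union, +1)
ADJOS@0: {C,G} ∩ {C,G} = {C,G} (intersection, +0)
ADIJOS@0: {C,G} ∪ {T} = {C,G,T} (union, +1)
AO@1: {G} ∪ {A} = {A,G} (union, +1)
AJO@1: {A,G} ∪ {C} = {A,C,G} (union, +1)
DS@1: {G} ∩ {G} = {G} (intersection, +0)
ADJOS@1: {A,C,G} ∩ {G} = {G} (intersection, +0)
ADIJOS@1: {G} ∪ {T} = {G,T} (union, +1)
AO@2: {A} ∪ {C} = {A,C} (union, +1)
AJO@2: {A,C} ∩ {A} = {A} (intersection, +0)
DS@2: {G} ∪ {A} = {A,G} (union, +1)
ADJOS@2: {A} ∩ {A,G} = {A} (intersection, +0)
ADIJOS@2: {A} ∩ {A} = {A} (intersection, +0)
per-site changes: [3, 3, 2]; total = 8

8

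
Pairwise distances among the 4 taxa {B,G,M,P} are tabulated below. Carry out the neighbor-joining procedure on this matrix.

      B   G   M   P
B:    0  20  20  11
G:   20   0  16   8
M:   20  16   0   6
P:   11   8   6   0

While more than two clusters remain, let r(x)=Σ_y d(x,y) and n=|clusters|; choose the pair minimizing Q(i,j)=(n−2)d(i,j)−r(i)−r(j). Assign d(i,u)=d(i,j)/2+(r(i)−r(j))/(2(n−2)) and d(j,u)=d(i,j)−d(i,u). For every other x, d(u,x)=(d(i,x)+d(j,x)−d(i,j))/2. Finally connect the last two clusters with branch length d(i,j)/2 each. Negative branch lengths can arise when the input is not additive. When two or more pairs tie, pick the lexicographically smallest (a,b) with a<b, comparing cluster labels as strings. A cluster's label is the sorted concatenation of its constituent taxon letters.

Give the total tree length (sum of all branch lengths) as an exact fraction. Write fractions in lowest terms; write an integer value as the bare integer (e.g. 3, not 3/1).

107/4

iteration 1: select B,G (d=20, Q=-55); attach at lengths (47/4, 33/4); label the merged cluster BG
  updated: d(BG,M)=8, d(BG,P)=-1/2
iteration 2: select BG,M (d=8, Q=-27/2); attach at lengths (3/4, 29/4); label the merged cluster BGM
  updated: d(BGM,P)=-5/4
iteration 3: select BGM,P (d=-5/4); attach at lengths (-5/8, -5/8); label the merged cluster BGMP
final tree: (((B:47/4,G:33/4):3/4,M:29/4):-5/8,P:-5/8)
total length: 107/4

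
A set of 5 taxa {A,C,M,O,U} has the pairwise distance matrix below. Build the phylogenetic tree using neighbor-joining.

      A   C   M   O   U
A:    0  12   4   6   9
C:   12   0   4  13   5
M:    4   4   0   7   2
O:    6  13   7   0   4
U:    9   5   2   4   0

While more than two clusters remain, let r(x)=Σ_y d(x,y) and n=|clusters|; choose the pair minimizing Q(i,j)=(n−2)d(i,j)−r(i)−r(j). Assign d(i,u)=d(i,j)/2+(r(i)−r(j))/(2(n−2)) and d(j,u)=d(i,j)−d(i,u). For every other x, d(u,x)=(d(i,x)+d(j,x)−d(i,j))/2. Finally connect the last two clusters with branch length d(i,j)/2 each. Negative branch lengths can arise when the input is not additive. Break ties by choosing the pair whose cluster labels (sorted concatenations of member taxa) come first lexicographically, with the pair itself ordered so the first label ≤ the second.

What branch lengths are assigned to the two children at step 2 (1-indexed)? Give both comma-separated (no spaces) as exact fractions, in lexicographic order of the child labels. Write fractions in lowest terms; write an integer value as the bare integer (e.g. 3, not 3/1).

1. join A+O (d=6, Q=-43) ⇒ AO; edges |A|=19/6, |O|=17/6
  updated: d(AO,C)=19/2, d(AO,M)=5/2, d(AO,U)=7/2
2. join AO+M (d=5/2, Q=-19) ⇒ AMO; edges |AO|=3, |M|=-1/2
  updated: d(AMO,C)=11/2, d(AMO,U)=3/2
3. join AMO+C (d=11/2, Q=-12) ⇒ ACMO; edges |AMO|=1, |C|=9/2
  updated: d(ACMO,U)=1/2
4. join ACMO+U (d=1/2) ⇒ ACMOU; edges |ACMO|=1/4, |U|=1/4
final tree: ((((A:19/6,O:17/6):3,M:-1/2):1,C:9/2):1/4,U:1/4)
total length: 29/2

3,-1/2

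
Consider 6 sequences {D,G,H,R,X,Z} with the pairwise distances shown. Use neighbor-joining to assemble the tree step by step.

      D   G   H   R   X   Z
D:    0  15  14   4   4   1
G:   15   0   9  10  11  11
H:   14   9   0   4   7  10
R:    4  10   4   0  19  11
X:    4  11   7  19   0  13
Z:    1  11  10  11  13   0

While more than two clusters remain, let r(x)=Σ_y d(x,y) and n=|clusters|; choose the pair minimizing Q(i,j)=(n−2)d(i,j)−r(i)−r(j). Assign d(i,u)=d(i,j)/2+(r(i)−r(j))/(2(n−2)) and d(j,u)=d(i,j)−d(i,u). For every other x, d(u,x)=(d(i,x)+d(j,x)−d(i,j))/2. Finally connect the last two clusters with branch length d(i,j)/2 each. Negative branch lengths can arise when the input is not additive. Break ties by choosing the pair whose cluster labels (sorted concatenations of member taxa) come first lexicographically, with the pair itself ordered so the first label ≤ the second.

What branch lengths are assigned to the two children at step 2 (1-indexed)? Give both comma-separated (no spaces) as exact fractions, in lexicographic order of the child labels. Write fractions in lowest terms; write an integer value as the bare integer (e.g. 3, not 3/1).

3,5

1. join D+Z (d=1, Q=-80) ⇒ DZ; edges |D|=-1/2, |Z|=3/2
  updated: d(DZ,G)=25/2, d(DZ,H)=23/2, d(DZ,R)=7, d(DZ,X)=8
2. join DZ+X (d=8, Q=-60) ⇒ DXZ; edges |DZ|=3, |X|=5
  updated: d(DXZ,G)=31/4, d(DXZ,H)=21/4, d(DXZ,R)=9
3. join DXZ+G (d=31/4, Q=-133/4) ⇒ DGXZ; edges |DXZ|=43/16, |G|=81/16
  updated: d(DGXZ,H)=13/4, d(DGXZ,R)=45/8
4. join DGXZ+H (d=13/4, Q=-103/8) ⇒ DGHXZ; edges |DGXZ|=39/16, |H|=13/16
  updated: d(DGHXZ,R)=51/16
5. join DGHXZ+R (d=51/16) ⇒ DGHRXZ; edges |DGHXZ|=51/32, |R|=51/32
final tree: (((((D:-1/2,Z:3/2):3,X:5):43/16,G:81/16):39/16,H:13/16):51/32,R:51/32)
total length: 371/16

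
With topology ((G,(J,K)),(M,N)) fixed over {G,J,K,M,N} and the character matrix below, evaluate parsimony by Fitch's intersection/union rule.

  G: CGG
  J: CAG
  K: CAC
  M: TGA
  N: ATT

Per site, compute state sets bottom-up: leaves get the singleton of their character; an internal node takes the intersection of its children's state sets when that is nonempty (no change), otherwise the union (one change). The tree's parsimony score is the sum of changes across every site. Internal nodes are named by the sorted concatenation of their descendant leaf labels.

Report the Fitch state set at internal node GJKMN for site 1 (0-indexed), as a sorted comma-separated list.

site 0, node JK: J={C} ∩ K={C} → {C} (+0)
site 0, node GJK: G={C} ∩ JK={C} → {C} (+0)
site 0, node MN: M={T} ∪ N={A} → {A,T} (+1)
site 0, node GJKMN: GJK={C} ∪ MN={A,T} → {A,C,T} (+1)
site 1, node JK: J={A} ∩ K={A} → {A} (+0)
site 1, node GJK: G={G} ∪ JK={A} → {A,G} (+1)
site 1, node MN: M={G} ∪ N={T} → {G,T} (+1)
site 1, node GJKMN: GJK={A,G} ∩ MN={G,T} → {G} (+0)
site 2, node JK: J={G} ∪ K={C} → {C,G} (+1)
site 2, node GJK: G={G} ∩ JK={C,G} → {G} (+0)
site 2, node MN: M={A} ∪ N={T} → {A,T} (+1)
site 2, node GJKMN: GJK={G} ∪ MN={A,T} → {A,G,T} (+1)
per-site changes: [2, 2, 3]; total = 7

G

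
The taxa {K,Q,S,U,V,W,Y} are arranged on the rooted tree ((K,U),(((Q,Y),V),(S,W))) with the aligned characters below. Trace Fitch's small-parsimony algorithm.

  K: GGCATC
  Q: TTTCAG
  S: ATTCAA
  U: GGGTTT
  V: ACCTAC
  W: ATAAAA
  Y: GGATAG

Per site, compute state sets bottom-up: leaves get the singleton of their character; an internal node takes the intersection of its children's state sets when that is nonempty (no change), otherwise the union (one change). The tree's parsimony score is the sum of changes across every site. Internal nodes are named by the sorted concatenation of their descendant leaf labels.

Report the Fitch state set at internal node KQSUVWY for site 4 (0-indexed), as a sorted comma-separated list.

KU@0: {G} ∩ {G} = {G} (intersection, +0)
QY@0: {T} ∪ {G} = {G,T} (union, +1)
QVY@0: {G,T} ∪ {A} = {A,G,T} (union, +1)
SW@0: {A} ∩ {A} = {A} (intersection, +0)
QSVWY@0: {A,G,T} ∩ {A} = {A} (intersection, +0)
KQSUVWY@0: {G} ∪ {A} = {A,G} (union, +1)
KU@1: {G} ∩ {G} = {G} (intersection, +0)
QY@1: {T} ∪ {G} = {G,T} (union, +1)
QVY@1: {G,T} ∪ {C} = {C,G,T} (union, +1)
SW@1: {T} ∩ {T} = {T} (intersection, +0)
QSVWY@1: {C,G,T} ∩ {T} = {T} (intersection, +0)
KQSUVWY@1: {G} ∪ {T} = {G,T} (union, +1)
KU@2: {C} ∪ {G} = {C,G} (union, +1)
QY@2: {T} ∪ {A} = {A,T} (union, +1)
QVY@2: {A,T} ∪ {C} = {A,C,T} (union, +1)
SW@2: {T} ∪ {A} = {A,T} (union, +1)
QSVWY@2: {A,C,T} ∩ {A,T} = {A,T} (intersection, +0)
KQSUVWY@2: {C,G} ∪ {A,T} = {A,C,G,T} (union, +1)
KU@3: {A} ∪ {T} = {A,T} (union, +1)
QY@3: {C} ∪ {T} = {C,T} (union, +1)
QVY@3: {C,T} ∩ {T} = {T} (intersection, +0)
SW@3: {C} ∪ {A} = {A,C} (union, +1)
QSVWY@3: {T} ∪ {A,C} = {A,C,T} (union, +1)
KQSUVWY@3: {A,T} ∩ {A,C,T} = {A,T} (intersection, +0)
KU@4: {T} ∩ {T} = {T} (intersection, +0)
QY@4: {A} ∩ {A} = {A} (intersection, +0)
QVY@4: {A} ∩ {A} = {A} (intersection, +0)
SW@4: {A} ∩ {A} = {A} (intersection, +0)
QSVWY@4: {A} ∩ {A} = {A} (intersection, +0)
KQSUVWY@4: {T} ∪ {A} = {A,T} (union, +1)
KU@5: {C} ∪ {T} = {C,T} (union, +1)
QY@5: {G} ∩ {G} = {G} (intersection, +0)
QVY@5: {G} ∪ {C} = {C,G} (union, +1)
SW@5: {A} ∩ {A} = {A} (intersection, +0)
QSVWY@5: {C,G} ∪ {A} = {A,C,G} (union, +1)
KQSUVWY@5: {C,T} ∩ {A,C,G} = {C} (intersection, +0)
per-site changes: [3, 3, 5, 4, 1, 3]; total = 19

A,T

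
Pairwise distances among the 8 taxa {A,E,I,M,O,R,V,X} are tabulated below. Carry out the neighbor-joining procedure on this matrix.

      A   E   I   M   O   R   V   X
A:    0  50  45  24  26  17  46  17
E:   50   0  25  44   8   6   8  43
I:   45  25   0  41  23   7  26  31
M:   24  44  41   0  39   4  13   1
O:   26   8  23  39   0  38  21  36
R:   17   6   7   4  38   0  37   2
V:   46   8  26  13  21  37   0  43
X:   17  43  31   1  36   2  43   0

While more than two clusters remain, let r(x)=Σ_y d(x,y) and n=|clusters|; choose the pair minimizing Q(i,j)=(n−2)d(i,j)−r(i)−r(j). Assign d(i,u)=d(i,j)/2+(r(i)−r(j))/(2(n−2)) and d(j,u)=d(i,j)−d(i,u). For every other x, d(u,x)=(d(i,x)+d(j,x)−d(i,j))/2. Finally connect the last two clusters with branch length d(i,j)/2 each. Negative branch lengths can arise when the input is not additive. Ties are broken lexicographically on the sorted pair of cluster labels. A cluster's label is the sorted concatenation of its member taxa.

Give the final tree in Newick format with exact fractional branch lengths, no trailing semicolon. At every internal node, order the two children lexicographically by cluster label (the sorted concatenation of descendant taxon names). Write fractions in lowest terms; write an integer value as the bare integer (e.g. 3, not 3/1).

1. join M+X (d=1, Q=-333) ⇒ MX; edges |M|=-1/12, |X|=13/12
  updated: d(A,MX)=20, d(E,MX)=43, d(I,MX)=71/2, d(MX,O)=37, d(MX,R)=5/2, d(MX,V)=55/2
2. join A+MX (d=20, Q=-539/2) ⇒ AMX; edges |A|=277/20, |MX|=123/20
  updated: d(AMX,E)=73/2, d(AMX,I)=121/4, d(AMX,O)=43/2, d(AMX,R)=-1/4, d(AMX,V)=107/4
3. join AMX+R (d=-1/4, Q=-407/2) ⇒ AMRX; edges |AMX|=13/4, |R|=-7/2
  updated: d(AMRX,E)=171/8, d(AMRX,I)=75/4, d(AMRX,O)=239/8, d(AMRX,V)=32
4. join AMRX+I (d=75/4, Q=-277/2) ⇒ AIMRX; edges |AMRX|=131/12, |I|=47/6
  updated: d(AIMRX,E)=221/16, d(AIMRX,O)=273/16, d(AIMRX,V)=157/8
5. join AIMRX+O (d=273/16, Q=-999/16) ⇒ AIMORX; edges |AIMRX|=617/64, |O|=475/64
  updated: d(AIMORX,E)=19/8, d(AIMORX,V)=377/32
6. join AIMORX+E (d=19/8, Q=-709/32) ⇒ AEIMORX; edges |AIMORX|=197/64, |E|=-45/64
  updated: d(AEIMORX,V)=557/64
7. join AEIMORX+V (d=557/64) ⇒ AEIMORVX; edges |AEIMORX|=557/128, |V|=557/128
final tree: ((((((A:277/20,(M:-1/12,X:13/12):123/20):13/4,R:-7/2):131/12,I:47/6):617/64,O:475/64):197/64,E:-45/64):557/128,V:557/128)
total length: 4329/64

((((((A:277/20,(M:-1/12,X:13/12):123/20):13/4,R:-7/2):131/12,I:47/6):617/64,O:475/64):197/64,E:-45/64):557/128,V:557/128)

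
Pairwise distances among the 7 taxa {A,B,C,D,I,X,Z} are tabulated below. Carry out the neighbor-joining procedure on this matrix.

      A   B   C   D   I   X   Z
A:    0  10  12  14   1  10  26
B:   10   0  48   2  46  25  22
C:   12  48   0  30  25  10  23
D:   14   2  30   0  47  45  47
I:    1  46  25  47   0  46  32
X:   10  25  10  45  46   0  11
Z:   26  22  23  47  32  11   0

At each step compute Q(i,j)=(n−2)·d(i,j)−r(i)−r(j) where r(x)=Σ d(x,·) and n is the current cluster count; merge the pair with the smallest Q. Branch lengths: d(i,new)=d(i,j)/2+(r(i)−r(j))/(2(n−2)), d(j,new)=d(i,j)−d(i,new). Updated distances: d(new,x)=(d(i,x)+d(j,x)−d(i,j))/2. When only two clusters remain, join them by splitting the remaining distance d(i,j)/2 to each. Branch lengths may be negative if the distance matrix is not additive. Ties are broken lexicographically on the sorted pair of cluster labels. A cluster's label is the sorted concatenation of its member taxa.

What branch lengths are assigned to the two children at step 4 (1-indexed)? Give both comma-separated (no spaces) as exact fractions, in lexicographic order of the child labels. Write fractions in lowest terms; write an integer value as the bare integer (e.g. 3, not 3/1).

1. join B+D (d=2, Q=-328) ⇒ BD; edges |B|=-11/5, |D|=21/5
  updated: d(A,BD)=11, d(BD,C)=38, d(BD,I)=91/2, d(BD,X)=34, d(BD,Z)=67/2
2. join A+I (d=1, Q=-411/2) ⇒ AI; edges |A|=-171/16, |I|=187/16
  updated: d(AI,BD)=111/4, d(AI,C)=18, d(AI,X)=55/2, d(AI,Z)=57/2
3. join AI+BD (d=111/4, Q=-607/4) ⇒ ABDI; edges |AI|=69/8, |BD|=153/8
  updated: d(ABDI,C)=113/8, d(ABDI,X)=135/8, d(ABDI,Z)=137/8
4. join ABDI+C (d=113/8, Q=-67) ⇒ ABCDI; edges |ABDI|=117/16, |C|=109/16
  updated: d(ABCDI,X)=51/8, d(ABCDI,Z)=13
5. join ABCDI+X (d=51/8, Q=-243/8) ⇒ ABCDIX; edges |ABCDI|=67/16, |X|=35/16
  updated: d(ABCDIX,Z)=141/16
6. join ABCDIX+Z (d=141/16) ⇒ ABCDIXZ; edges |ABCDIX|=141/32, |Z|=141/32
final tree: (((((A:-171/16,I:187/16):69/8,(B:-11/5,D:21/5):153/8):117/16,C:109/16):67/16,X:35/16):141/32,Z:141/32)
total length: 961/16

117/16,109/16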